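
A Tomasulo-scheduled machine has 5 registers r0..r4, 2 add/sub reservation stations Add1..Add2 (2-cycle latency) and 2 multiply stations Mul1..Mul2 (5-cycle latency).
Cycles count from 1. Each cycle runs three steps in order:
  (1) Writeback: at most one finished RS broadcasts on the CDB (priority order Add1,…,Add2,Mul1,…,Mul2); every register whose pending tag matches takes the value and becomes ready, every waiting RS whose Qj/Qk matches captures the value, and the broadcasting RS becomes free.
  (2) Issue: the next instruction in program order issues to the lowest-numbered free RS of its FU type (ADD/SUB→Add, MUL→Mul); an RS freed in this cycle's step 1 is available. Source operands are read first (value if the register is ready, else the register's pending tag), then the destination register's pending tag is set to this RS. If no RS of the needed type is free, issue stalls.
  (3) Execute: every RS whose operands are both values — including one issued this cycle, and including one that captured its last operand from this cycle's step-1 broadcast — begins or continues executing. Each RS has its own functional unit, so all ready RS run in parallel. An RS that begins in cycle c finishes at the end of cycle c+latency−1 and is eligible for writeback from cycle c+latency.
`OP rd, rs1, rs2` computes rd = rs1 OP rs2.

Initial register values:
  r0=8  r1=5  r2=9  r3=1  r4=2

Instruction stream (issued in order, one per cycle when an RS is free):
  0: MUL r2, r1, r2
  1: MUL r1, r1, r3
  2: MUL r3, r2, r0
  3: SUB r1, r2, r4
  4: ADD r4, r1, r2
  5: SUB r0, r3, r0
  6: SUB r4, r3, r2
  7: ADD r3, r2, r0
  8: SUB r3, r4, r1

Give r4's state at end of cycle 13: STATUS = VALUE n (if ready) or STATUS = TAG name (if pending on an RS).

c1: issue MUL r2<-Mul1 | r0:8,r1:5,r2:Mul1,r3:1,r4:2
c2: issue MUL r1<-Mul2 | r0:8,r1:Mul2,r2:Mul1,r3:1,r4:2
c3: stall | r0:8,r1:Mul2,r2:Mul1,r3:1,r4:2
c4: stall | r0:8,r1:Mul2,r2:Mul1,r3:1,r4:2
c5: stall | r0:8,r1:Mul2,r2:Mul1,r3:1,r4:2
c6: CDB Mul1=45; issue MUL r3<-Mul1 | r0:8,r1:Mul2,r2:45,r3:Mul1,r4:2
c7: CDB Mul2=5; issue SUB r1<-Add1 | r0:8,r1:Add1,r2:45,r3:Mul1,r4:2
c8: issue ADD r4<-Add2 | r0:8,r1:Add1,r2:45,r3:Mul1,r4:Add2
c9: CDB Add1=43; issue SUB r0<-Add1 | r0:Add1,r1:43,r2:45,r3:Mul1,r4:Add2
c10: stall | r0:Add1,r1:43,r2:45,r3:Mul1,r4:Add2
c11: CDB Add2=88; issue SUB r4<-Add2 | r0:Add1,r1:43,r2:45,r3:Mul1,r4:Add2
c12: CDB Mul1=360; stall | r0:Add1,r1:43,r2:45,r3:360,r4:Add2
c13: stall | r0:Add1,r1:43,r2:45,r3:360,r4:Add2

STATUS = TAG Add2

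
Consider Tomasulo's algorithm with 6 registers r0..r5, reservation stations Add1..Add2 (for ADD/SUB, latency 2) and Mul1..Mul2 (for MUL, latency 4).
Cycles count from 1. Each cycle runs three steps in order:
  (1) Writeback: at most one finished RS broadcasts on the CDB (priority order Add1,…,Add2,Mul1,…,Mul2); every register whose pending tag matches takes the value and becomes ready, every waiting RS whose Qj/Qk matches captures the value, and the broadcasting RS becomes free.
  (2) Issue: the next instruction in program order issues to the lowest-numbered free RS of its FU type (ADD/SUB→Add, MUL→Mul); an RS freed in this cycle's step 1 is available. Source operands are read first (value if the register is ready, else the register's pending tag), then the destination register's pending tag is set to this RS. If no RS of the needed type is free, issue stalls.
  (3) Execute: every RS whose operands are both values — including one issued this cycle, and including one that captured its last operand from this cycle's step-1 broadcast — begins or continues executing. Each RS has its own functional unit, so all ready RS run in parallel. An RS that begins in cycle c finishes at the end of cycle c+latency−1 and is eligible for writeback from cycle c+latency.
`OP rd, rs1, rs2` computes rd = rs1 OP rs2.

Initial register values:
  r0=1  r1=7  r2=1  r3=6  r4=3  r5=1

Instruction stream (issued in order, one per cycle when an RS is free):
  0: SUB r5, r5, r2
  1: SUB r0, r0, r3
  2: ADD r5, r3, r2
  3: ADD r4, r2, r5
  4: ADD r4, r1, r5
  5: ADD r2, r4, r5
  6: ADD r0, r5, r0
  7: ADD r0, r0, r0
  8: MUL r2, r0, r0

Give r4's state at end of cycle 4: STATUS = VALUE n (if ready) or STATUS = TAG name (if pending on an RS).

c1: issue SUB r5<-Add1 | r0:1,r1:7,r2:1,r3:6,r4:3,r5:Add1
c2: issue SUB r0<-Add2 | r0:Add2,r1:7,r2:1,r3:6,r4:3,r5:Add1
c3: CDB Add1=0; issue ADD r5<-Add1 | r0:Add2,r1:7,r2:1,r3:6,r4:3,r5:Add1
c4: CDB Add2=-5; issue ADD r4<-Add2 | r0:-5,r1:7,r2:1,r3:6,r4:Add2,r5:Add1

STATUS = TAG Add2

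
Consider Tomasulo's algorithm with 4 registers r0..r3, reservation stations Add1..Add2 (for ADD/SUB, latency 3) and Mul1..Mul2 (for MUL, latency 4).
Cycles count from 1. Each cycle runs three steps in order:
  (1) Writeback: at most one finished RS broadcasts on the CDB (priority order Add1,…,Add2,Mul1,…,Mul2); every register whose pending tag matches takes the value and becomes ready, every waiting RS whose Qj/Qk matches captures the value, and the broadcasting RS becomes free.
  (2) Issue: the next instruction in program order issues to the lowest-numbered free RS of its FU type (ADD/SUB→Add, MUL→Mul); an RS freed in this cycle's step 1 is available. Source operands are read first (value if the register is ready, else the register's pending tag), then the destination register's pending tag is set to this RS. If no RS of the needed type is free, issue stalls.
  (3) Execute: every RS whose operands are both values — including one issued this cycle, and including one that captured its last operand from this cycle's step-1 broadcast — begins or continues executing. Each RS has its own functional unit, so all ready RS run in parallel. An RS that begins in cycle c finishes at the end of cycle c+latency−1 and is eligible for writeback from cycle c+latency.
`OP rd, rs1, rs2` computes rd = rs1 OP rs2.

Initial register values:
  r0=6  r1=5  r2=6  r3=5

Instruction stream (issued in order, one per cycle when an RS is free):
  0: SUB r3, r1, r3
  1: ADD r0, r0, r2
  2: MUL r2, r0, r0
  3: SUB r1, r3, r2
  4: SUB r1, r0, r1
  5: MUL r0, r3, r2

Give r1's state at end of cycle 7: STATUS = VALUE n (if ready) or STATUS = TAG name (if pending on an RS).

STATUS = TAG Add2

  c1: issue SUB r3<-Add1  regs: r0:6,r1:5,r2:6,r3:Add1
  c2: issue ADD r0<-Add2  regs: r0:Add2,r1:5,r2:6,r3:Add1
  c3: issue MUL r2<-Mul1  regs: r0:Add2,r1:5,r2:Mul1,r3:Add1
  c4: CDB Add1=0; issue SUB r1<-Add1  regs: r0:Add2,r1:Add1,r2:Mul1,r3:0
  c5: CDB Add2=12; issue SUB r1<-Add2  regs: r0:12,r1:Add2,r2:Mul1,r3:0
  c6: issue MUL r0<-Mul2  regs: r0:Mul2,r1:Add2,r2:Mul1,r3:0
  c7: -  regs: r0:Mul2,r1:Add2,r2:Mul1,r3:0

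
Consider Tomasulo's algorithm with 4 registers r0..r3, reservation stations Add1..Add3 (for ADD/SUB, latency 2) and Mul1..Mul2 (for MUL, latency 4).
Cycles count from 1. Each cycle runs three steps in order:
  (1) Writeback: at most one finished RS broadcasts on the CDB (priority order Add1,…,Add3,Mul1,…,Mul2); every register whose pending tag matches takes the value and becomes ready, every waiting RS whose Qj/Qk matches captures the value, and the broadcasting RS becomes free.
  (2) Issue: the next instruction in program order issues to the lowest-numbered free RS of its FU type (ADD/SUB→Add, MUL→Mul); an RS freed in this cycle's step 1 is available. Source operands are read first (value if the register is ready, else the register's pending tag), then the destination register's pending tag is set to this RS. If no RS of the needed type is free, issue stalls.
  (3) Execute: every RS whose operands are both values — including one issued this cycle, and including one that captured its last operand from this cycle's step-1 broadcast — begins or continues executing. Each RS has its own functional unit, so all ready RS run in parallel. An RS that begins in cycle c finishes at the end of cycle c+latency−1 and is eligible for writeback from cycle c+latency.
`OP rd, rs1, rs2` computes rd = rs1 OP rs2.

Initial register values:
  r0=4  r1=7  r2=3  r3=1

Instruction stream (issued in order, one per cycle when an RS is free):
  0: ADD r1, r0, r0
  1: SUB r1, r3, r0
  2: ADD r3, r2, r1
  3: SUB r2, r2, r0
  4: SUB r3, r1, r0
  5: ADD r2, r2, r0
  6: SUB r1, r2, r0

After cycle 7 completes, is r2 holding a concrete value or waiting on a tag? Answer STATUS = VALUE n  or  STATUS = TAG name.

STATUS = TAG Add1

c1: issue ADD r1<-Add1 | r0:4,r1:Add1,r2:3,r3:1
c2: issue SUB r1<-Add2 | r0:4,r1:Add2,r2:3,r3:1
c3: CDB Add1=8; issue ADD r3<-Add1 | r0:4,r1:Add2,r2:3,r3:Add1
c4: CDB Add2=-3; issue SUB r2<-Add2 | r0:4,r1:-3,r2:Add2,r3:Add1
c5: issue SUB r3<-Add3 | r0:4,r1:-3,r2:Add2,r3:Add3
c6: CDB Add1=0; issue ADD r2<-Add1 | r0:4,r1:-3,r2:Add1,r3:Add3
c7: CDB Add2=-1; issue SUB r1<-Add2 | r0:4,r1:Add2,r2:Add1,r3:Add3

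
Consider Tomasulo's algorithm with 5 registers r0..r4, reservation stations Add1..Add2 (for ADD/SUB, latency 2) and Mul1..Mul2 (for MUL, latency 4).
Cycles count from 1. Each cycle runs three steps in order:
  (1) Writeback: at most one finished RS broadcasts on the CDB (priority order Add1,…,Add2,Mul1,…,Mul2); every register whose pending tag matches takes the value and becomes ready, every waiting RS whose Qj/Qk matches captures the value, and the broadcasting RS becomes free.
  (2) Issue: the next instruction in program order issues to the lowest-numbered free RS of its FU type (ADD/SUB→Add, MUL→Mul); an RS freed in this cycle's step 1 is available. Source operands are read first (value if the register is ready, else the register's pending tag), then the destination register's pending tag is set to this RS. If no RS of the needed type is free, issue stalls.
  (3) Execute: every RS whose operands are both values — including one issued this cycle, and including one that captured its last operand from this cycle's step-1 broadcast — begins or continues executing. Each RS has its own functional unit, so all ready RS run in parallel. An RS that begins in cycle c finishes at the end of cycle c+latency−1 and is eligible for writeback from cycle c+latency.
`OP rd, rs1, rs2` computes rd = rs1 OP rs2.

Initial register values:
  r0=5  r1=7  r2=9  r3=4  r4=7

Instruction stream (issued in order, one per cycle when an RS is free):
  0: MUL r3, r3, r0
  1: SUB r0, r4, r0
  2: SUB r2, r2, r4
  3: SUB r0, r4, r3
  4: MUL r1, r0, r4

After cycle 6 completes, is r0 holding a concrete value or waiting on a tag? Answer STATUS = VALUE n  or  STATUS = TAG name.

STATUS = TAG Add1

  c1: issue MUL r3<-Mul1  regs: r0:5,r1:7,r2:9,r3:Mul1,r4:7
  c2: issue SUB r0<-Add1  regs: r0:Add1,r1:7,r2:9,r3:Mul1,r4:7
  c3: issue SUB r2<-Add2  regs: r0:Add1,r1:7,r2:Add2,r3:Mul1,r4:7
  c4: CDB Add1=2; issue SUB r0<-Add1  regs: r0:Add1,r1:7,r2:Add2,r3:Mul1,r4:7
  c5: CDB Add2=2; issue MUL r1<-Mul2  regs: r0:Add1,r1:Mul2,r2:2,r3:Mul1,r4:7
  c6: CDB Mul1=20  regs: r0:Add1,r1:Mul2,r2:2,r3:20,r4:7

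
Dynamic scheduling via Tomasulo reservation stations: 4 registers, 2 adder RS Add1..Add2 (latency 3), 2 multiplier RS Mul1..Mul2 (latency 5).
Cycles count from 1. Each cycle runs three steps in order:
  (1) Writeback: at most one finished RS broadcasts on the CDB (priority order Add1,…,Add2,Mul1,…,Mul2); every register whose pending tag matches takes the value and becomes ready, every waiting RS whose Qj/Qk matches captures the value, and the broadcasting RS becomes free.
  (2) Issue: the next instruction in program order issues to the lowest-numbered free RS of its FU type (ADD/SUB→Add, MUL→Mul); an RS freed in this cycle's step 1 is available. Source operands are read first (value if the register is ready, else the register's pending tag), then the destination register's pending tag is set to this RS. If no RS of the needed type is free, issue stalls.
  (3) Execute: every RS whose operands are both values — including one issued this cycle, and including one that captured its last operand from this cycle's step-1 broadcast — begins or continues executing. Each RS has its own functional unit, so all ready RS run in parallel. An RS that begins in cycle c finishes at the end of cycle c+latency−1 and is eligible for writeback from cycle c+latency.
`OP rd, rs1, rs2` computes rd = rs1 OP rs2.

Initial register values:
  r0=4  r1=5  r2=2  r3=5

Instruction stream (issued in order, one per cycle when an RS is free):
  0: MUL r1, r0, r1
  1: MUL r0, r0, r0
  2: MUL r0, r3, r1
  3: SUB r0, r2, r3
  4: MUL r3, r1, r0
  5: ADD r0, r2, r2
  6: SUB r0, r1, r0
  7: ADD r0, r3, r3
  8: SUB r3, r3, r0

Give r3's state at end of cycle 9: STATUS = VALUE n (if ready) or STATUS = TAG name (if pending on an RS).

cycle 1: issue MUL r1<-Mul1 // r0:4,r1:Mul1,r2:2,r3:5
cycle 2: issue MUL r0<-Mul2 // r0:Mul2,r1:Mul1,r2:2,r3:5
cycle 3: stall // r0:Mul2,r1:Mul1,r2:2,r3:5
cycle 4: stall // r0:Mul2,r1:Mul1,r2:2,r3:5
cycle 5: stall // r0:Mul2,r1:Mul1,r2:2,r3:5
cycle 6: CDB Mul1=20; issue MUL r0<-Mul1 // r0:Mul1,r1:20,r2:2,r3:5
cycle 7: CDB Mul2=16; issue SUB r0<-Add1 // r0:Add1,r1:20,r2:2,r3:5
cycle 8: issue MUL r3<-Mul2 // r0:Add1,r1:20,r2:2,r3:Mul2
cycle 9: issue ADD r0<-Add2 // r0:Add2,r1:20,r2:2,r3:Mul2

STATUS = TAG Mul2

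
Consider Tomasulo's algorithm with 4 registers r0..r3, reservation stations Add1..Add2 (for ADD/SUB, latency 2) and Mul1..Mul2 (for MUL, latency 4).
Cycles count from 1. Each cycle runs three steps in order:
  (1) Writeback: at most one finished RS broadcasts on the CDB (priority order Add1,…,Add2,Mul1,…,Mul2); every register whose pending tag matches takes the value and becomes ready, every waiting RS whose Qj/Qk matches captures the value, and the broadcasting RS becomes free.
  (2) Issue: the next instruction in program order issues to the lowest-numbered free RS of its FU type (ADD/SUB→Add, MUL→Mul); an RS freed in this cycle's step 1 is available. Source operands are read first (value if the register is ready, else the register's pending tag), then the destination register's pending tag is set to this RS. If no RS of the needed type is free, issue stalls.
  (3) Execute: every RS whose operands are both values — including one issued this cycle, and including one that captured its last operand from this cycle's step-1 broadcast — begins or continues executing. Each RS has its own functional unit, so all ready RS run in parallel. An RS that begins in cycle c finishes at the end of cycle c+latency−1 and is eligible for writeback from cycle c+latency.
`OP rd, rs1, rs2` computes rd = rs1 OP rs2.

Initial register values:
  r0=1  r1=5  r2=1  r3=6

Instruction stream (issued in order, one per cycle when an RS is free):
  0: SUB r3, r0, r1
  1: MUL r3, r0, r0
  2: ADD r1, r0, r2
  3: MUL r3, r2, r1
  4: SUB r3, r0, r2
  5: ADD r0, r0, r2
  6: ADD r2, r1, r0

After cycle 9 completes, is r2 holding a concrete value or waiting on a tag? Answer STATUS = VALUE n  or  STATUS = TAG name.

STATUS = TAG Add1

c1: issue SUB r3<-Add1 | r0:1,r1:5,r2:1,r3:Add1
c2: issue MUL r3<-Mul1 | r0:1,r1:5,r2:1,r3:Mul1
c3: CDB Add1=-4; issue ADD r1<-Add1 | r0:1,r1:Add1,r2:1,r3:Mul1
c4: issue MUL r3<-Mul2 | r0:1,r1:Add1,r2:1,r3:Mul2
c5: CDB Add1=2; issue SUB r3<-Add1 | r0:1,r1:2,r2:1,r3:Add1
c6: CDB Mul1=1; issue ADD r0<-Add2 | r0:Add2,r1:2,r2:1,r3:Add1
c7: CDB Add1=0; issue ADD r2<-Add1 | r0:Add2,r1:2,r2:Add1,r3:0
c8: CDB Add2=2 | r0:2,r1:2,r2:Add1,r3:0
c9: CDB Mul2=2 | r0:2,r1:2,r2:Add1,r3:0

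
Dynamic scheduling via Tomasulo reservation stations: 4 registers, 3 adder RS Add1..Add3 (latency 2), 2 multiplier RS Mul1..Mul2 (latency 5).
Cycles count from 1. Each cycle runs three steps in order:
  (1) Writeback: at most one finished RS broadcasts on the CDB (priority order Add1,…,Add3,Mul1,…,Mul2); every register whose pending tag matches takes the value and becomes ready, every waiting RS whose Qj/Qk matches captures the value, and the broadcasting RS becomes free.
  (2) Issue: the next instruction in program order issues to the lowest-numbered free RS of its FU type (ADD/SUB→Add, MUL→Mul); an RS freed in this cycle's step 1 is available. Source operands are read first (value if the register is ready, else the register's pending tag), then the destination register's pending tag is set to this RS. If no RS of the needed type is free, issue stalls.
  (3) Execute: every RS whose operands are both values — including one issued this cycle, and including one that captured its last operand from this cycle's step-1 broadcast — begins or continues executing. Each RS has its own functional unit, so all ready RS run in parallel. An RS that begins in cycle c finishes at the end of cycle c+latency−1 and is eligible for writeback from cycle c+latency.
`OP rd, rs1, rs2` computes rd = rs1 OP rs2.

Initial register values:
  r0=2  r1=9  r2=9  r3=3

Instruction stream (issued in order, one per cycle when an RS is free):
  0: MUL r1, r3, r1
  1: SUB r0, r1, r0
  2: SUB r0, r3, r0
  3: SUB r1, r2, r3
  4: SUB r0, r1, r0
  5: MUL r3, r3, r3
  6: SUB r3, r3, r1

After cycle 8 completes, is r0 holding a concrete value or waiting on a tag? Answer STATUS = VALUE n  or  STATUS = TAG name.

STATUS = TAG Add3

  c1: issue MUL r1<-Mul1  regs: r0:2,r1:Mul1,r2:9,r3:3
  c2: issue SUB r0<-Add1  regs: r0:Add1,r1:Mul1,r2:9,r3:3
  c3: issue SUB r0<-Add2  regs: r0:Add2,r1:Mul1,r2:9,r3:3
  c4: issue SUB r1<-Add3  regs: r0:Add2,r1:Add3,r2:9,r3:3
  c5: stall  regs: r0:Add2,r1:Add3,r2:9,r3:3
  c6: CDB Add3=6; issue SUB r0<-Add3  regs: r0:Add3,r1:6,r2:9,r3:3
  c7: CDB Mul1=27; issue MUL r3<-Mul1  regs: r0:Add3,r1:6,r2:9,r3:Mul1
  c8: stall  regs: r0:Add3,r1:6,r2:9,r3:Mul1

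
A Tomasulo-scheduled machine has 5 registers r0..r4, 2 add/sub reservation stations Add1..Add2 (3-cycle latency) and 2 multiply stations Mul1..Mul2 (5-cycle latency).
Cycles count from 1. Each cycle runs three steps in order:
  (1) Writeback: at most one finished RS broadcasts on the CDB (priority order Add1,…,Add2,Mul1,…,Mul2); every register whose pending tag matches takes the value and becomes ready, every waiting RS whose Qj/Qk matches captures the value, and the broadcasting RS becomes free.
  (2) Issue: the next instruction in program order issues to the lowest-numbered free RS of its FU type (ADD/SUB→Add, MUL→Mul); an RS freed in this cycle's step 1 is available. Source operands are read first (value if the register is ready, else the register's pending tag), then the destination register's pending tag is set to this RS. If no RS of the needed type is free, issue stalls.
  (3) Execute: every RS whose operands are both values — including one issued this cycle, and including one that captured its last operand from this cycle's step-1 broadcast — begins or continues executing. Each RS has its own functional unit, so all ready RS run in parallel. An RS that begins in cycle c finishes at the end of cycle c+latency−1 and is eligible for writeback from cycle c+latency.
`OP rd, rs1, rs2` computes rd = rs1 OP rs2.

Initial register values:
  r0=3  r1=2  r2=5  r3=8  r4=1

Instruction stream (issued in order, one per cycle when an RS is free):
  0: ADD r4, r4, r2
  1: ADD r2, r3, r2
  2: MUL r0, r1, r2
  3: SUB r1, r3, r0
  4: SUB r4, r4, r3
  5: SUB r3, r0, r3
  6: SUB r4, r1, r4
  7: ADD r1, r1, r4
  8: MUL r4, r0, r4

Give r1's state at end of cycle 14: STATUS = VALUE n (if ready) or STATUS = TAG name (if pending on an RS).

  c1: issue ADD r4<-Add1  regs: r0:3,r1:2,r2:5,r3:8,r4:Add1
  c2: issue ADD r2<-Add2  regs: r0:3,r1:2,r2:Add2,r3:8,r4:Add1
  c3: issue MUL r0<-Mul1  regs: r0:Mul1,r1:2,r2:Add2,r3:8,r4:Add1
  c4: CDB Add1=6; issue SUB r1<-Add1  regs: r0:Mul1,r1:Add1,r2:Add2,r3:8,r4:6
  c5: CDB Add2=13; issue SUB r4<-Add2  regs: r0:Mul1,r1:Add1,r2:13,r3:8,r4:Add2
  c6: stall  regs: r0:Mul1,r1:Add1,r2:13,r3:8,r4:Add2
  c7: stall  regs: r0:Mul1,r1:Add1,r2:13,r3:8,r4:Add2
  c8: CDB Add2=-2; issue SUB r3<-Add2  regs: r0:Mul1,r1:Add1,r2:13,r3:Add2,r4:-2
  c9: stall  regs: r0:Mul1,r1:Add1,r2:13,r3:Add2,r4:-2
  c10: CDB Mul1=26; stall  regs: r0:26,r1:Add1,r2:13,r3:Add2,r4:-2
  c11: stall  regs: r0:26,r1:Add1,r2:13,r3:Add2,r4:-2
  c12: stall  regs: r0:26,r1:Add1,r2:13,r3:Add2,r4:-2
  c13: CDB Add1=-18; issue SUB r4<-Add1  regs: r0:26,r1:-18,r2:13,r3:Add2,r4:Add1
  c14: CDB Add2=18; issue ADD r1<-Add2  regs: r0:26,r1:Add2,r2:13,r3:18,r4:Add1

STATUS = TAG Add2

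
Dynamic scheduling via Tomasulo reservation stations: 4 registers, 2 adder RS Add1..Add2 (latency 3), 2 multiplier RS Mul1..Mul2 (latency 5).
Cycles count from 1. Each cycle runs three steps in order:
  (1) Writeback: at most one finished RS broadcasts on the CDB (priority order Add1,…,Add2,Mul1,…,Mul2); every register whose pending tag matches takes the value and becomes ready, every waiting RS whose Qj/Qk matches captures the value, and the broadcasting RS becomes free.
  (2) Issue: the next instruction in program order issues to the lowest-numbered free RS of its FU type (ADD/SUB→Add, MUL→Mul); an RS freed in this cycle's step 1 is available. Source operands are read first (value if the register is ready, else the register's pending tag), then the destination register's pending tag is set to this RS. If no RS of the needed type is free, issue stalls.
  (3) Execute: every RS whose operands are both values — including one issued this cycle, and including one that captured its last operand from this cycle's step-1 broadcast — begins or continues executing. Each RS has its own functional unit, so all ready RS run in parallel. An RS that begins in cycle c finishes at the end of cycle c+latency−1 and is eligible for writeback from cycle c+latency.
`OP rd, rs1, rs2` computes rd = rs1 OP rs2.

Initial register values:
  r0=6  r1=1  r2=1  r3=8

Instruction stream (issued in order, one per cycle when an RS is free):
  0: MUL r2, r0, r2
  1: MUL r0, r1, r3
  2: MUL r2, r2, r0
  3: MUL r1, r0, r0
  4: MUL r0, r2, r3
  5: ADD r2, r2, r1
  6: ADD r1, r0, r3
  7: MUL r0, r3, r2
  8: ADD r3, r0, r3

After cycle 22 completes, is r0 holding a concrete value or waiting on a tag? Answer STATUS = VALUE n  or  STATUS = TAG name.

STATUS = VALUE 896

cycle 1: issue MUL r2<-Mul1 // r0:6,r1:1,r2:Mul1,r3:8
cycle 2: issue MUL r0<-Mul2 // r0:Mul2,r1:1,r2:Mul1,r3:8
cycle 3: stall // r0:Mul2,r1:1,r2:Mul1,r3:8
cycle 4: stall // r0:Mul2,r1:1,r2:Mul1,r3:8
cycle 5: stall // r0:Mul2,r1:1,r2:Mul1,r3:8
cycle 6: CDB Mul1=6; issue MUL r2<-Mul1 // r0:Mul2,r1:1,r2:Mul1,r3:8
cycle 7: CDB Mul2=8; issue MUL r1<-Mul2 // r0:8,r1:Mul2,r2:Mul1,r3:8
cycle 8: stall // r0:8,r1:Mul2,r2:Mul1,r3:8
cycle 9: stall // r0:8,r1:Mul2,r2:Mul1,r3:8
cycle 10: stall // r0:8,r1:Mul2,r2:Mul1,r3:8
cycle 11: stall // r0:8,r1:Mul2,r2:Mul1,r3:8
cycle 12: CDB Mul1=48; issue MUL r0<-Mul1 // r0:Mul1,r1:Mul2,r2:48,r3:8
cycle 13: CDB Mul2=64; issue ADD r2<-Add1 // r0:Mul1,r1:64,r2:Add1,r3:8
cycle 14: issue ADD r1<-Add2 // r0:Mul1,r1:Add2,r2:Add1,r3:8
cycle 15: issue MUL r0<-Mul2 // r0:Mul2,r1:Add2,r2:Add1,r3:8
cycle 16: CDB Add1=112; issue ADD r3<-Add1 // r0:Mul2,r1:Add2,r2:112,r3:Add1
cycle 17: CDB Mul1=384 // r0:Mul2,r1:Add2,r2:112,r3:Add1
cycle 18: - // r0:Mul2,r1:Add2,r2:112,r3:Add1
cycle 19: - // r0:Mul2,r1:Add2,r2:112,r3:Add1
cycle 20: CDB Add2=392 // r0:Mul2,r1:392,r2:112,r3:Add1
cycle 21: CDB Mul2=896 // r0:896,r1:392,r2:112,r3:Add1
cycle 22: - // r0:896,r1:392,r2:112,r3:Add1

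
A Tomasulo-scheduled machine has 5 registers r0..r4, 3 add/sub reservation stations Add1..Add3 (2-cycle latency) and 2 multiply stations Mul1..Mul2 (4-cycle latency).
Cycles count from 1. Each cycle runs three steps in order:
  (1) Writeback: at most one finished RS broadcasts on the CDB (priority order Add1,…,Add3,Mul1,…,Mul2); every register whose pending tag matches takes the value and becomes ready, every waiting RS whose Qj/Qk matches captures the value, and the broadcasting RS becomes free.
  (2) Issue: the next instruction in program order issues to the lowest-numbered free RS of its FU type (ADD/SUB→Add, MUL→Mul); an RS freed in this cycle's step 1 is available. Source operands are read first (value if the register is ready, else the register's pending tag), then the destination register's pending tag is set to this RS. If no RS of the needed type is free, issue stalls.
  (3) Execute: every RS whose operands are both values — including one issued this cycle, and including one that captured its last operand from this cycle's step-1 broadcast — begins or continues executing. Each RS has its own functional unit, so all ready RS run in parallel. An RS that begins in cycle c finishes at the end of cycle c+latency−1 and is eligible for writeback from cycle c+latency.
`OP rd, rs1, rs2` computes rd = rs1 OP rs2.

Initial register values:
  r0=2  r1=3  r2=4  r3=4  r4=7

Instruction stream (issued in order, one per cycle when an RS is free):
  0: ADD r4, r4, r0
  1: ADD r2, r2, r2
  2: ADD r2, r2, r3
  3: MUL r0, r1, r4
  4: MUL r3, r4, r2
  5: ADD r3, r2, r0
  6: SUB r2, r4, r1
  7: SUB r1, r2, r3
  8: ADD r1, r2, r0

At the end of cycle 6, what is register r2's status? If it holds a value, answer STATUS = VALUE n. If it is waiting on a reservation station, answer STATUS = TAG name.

STATUS = VALUE 12

c1: issue ADD r4<-Add1 | r0:2,r1:3,r2:4,r3:4,r4:Add1
c2: issue ADD r2<-Add2 | r0:2,r1:3,r2:Add2,r3:4,r4:Add1
c3: CDB Add1=9; issue ADD r2<-Add1 | r0:2,r1:3,r2:Add1,r3:4,r4:9
c4: CDB Add2=8; issue MUL r0<-Mul1 | r0:Mul1,r1:3,r2:Add1,r3:4,r4:9
c5: issue MUL r3<-Mul2 | r0:Mul1,r1:3,r2:Add1,r3:Mul2,r4:9
c6: CDB Add1=12; issue ADD r3<-Add1 | r0:Mul1,r1:3,r2:12,r3:Add1,r4:9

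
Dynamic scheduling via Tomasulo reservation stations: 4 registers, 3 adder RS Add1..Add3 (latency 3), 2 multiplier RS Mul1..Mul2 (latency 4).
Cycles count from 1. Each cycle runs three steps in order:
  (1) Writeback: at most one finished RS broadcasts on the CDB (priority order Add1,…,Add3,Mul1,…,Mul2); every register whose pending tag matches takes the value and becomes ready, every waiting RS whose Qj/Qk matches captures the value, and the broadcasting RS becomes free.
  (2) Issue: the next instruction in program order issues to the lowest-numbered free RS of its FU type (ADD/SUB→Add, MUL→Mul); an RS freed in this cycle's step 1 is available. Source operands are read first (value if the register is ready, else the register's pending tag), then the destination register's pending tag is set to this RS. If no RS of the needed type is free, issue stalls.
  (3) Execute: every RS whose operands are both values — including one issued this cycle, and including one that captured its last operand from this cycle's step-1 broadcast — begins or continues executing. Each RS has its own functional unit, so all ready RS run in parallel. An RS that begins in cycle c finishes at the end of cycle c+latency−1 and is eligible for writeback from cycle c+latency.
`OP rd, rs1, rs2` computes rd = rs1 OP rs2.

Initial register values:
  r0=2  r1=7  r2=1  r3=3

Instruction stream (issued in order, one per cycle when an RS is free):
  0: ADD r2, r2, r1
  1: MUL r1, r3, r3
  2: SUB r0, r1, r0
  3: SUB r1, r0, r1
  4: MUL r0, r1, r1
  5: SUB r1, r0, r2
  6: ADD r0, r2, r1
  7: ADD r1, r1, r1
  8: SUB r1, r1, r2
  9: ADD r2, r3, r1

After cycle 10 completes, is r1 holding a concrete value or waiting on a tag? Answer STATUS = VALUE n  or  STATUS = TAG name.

STATUS = TAG Add3

cycle 1: issue ADD r2<-Add1 // r0:2,r1:7,r2:Add1,r3:3
cycle 2: issue MUL r1<-Mul1 // r0:2,r1:Mul1,r2:Add1,r3:3
cycle 3: issue SUB r0<-Add2 // r0:Add2,r1:Mul1,r2:Add1,r3:3
cycle 4: CDB Add1=8; issue SUB r1<-Add1 // r0:Add2,r1:Add1,r2:8,r3:3
cycle 5: issue MUL r0<-Mul2 // r0:Mul2,r1:Add1,r2:8,r3:3
cycle 6: CDB Mul1=9; issue SUB r1<-Add3 // r0:Mul2,r1:Add3,r2:8,r3:3
cycle 7: stall // r0:Mul2,r1:Add3,r2:8,r3:3
cycle 8: stall // r0:Mul2,r1:Add3,r2:8,r3:3
cycle 9: CDB Add2=7; issue ADD r0<-Add2 // r0:Add2,r1:Add3,r2:8,r3:3
cycle 10: stall // r0:Add2,r1:Add3,r2:8,r3:3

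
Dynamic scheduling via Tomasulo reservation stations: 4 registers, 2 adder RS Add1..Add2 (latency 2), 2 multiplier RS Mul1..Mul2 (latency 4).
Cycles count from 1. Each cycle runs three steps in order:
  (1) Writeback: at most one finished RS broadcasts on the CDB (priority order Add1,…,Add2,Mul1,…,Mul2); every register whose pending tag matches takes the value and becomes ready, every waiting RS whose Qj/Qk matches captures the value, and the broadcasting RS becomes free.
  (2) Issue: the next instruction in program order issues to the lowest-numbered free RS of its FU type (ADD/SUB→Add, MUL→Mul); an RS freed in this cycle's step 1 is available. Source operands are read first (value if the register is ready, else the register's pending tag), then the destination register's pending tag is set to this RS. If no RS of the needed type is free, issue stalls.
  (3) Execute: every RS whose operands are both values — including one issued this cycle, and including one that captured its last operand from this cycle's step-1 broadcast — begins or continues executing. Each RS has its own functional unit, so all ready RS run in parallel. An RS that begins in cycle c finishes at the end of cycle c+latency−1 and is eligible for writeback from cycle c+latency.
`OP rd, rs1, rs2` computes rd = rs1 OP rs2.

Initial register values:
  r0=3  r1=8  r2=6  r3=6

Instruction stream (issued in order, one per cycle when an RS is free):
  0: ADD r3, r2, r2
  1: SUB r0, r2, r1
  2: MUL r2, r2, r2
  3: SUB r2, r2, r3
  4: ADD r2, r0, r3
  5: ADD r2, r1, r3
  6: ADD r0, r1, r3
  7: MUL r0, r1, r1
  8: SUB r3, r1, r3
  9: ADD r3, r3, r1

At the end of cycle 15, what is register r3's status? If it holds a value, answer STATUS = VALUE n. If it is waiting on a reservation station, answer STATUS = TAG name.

  c1: issue ADD r3<-Add1  regs: r0:3,r1:8,r2:6,r3:Add1
  c2: issue SUB r0<-Add2  regs: r0:Add2,r1:8,r2:6,r3:Add1
  c3: CDB Add1=12; issue MUL r2<-Mul1  regs: r0:Add2,r1:8,r2:Mul1,r3:12
  c4: CDB Add2=-2; issue SUB r2<-Add1  regs: r0:-2,r1:8,r2:Add1,r3:12
  c5: issue ADD r2<-Add2  regs: r0:-2,r1:8,r2:Add2,r3:12
  c6: stall  regs: r0:-2,r1:8,r2:Add2,r3:12
  c7: CDB Add2=10; issue ADD r2<-Add2  regs: r0:-2,r1:8,r2:Add2,r3:12
  c8: CDB Mul1=36; stall  regs: r0:-2,r1:8,r2:Add2,r3:12
  c9: CDB Add2=20; issue ADD r0<-Add2  regs: r0:Add2,r1:8,r2:20,r3:12
  c10: CDB Add1=24; issue MUL r0<-Mul1  regs: r0:Mul1,r1:8,r2:20,r3:12
  c11: CDB Add2=20; issue SUB r3<-Add1  regs: r0:Mul1,r1:8,r2:20,r3:Add1
  c12: issue ADD r3<-Add2  regs: r0:Mul1,r1:8,r2:20,r3:Add2
  c13: CDB Add1=-4  regs: r0:Mul1,r1:8,r2:20,r3:Add2
  c14: CDB Mul1=64  regs: r0:64,r1:8,r2:20,r3:Add2
  c15: CDB Add2=4  regs: r0:64,r1:8,r2:20,r3:4

STATUS = VALUE 4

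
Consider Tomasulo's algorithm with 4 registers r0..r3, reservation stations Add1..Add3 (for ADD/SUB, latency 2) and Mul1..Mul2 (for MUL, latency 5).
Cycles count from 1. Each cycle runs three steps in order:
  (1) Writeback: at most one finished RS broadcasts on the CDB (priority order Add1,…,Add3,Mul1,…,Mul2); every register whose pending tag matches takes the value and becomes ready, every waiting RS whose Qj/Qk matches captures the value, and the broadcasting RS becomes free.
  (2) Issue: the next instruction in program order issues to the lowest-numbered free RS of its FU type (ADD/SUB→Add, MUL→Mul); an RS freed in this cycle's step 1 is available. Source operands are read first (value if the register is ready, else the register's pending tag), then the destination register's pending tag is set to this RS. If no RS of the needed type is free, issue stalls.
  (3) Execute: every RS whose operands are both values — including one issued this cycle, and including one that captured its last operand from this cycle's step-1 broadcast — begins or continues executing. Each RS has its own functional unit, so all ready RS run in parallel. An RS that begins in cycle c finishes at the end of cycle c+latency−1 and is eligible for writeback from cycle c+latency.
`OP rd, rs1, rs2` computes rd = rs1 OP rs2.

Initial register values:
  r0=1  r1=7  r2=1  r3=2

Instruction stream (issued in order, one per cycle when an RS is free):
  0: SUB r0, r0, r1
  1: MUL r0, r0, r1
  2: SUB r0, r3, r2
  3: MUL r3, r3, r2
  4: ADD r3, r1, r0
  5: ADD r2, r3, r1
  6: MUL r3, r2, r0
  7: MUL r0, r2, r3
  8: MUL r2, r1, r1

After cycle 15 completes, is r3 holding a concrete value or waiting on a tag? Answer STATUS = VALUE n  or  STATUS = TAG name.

STATUS = VALUE 15

  c1: issue SUB r0<-Add1  regs: r0:Add1,r1:7,r2:1,r3:2
  c2: issue MUL r0<-Mul1  regs: r0:Mul1,r1:7,r2:1,r3:2
  c3: CDB Add1=-6; issue SUB r0<-Add1  regs: r0:Add1,r1:7,r2:1,r3:2
  c4: issue MUL r3<-Mul2  regs: r0:Add1,r1:7,r2:1,r3:Mul2
  c5: CDB Add1=1; issue ADD r3<-Add1  regs: r0:1,r1:7,r2:1,r3:Add1
  c6: issue ADD r2<-Add2  regs: r0:1,r1:7,r2:Add2,r3:Add1
  c7: CDB Add1=8; stall  regs: r0:1,r1:7,r2:Add2,r3:8
  c8: CDB Mul1=-42; issue MUL r3<-Mul1  regs: r0:1,r1:7,r2:Add2,r3:Mul1
  c9: CDB Add2=15; stall  regs: r0:1,r1:7,r2:15,r3:Mul1
  c10: CDB Mul2=2; issue MUL r0<-Mul2  regs: r0:Mul2,r1:7,r2:15,r3:Mul1
  c11: stall  regs: r0:Mul2,r1:7,r2:15,r3:Mul1
  c12: stall  regs: r0:Mul2,r1:7,r2:15,r3:Mul1
  c13: stall  regs: r0:Mul2,r1:7,r2:15,r3:Mul1
  c14: CDB Mul1=15; issue MUL r2<-Mul1  regs: r0:Mul2,r1:7,r2:Mul1,r3:15
  c15: -  regs: r0:Mul2,r1:7,r2:Mul1,r3:15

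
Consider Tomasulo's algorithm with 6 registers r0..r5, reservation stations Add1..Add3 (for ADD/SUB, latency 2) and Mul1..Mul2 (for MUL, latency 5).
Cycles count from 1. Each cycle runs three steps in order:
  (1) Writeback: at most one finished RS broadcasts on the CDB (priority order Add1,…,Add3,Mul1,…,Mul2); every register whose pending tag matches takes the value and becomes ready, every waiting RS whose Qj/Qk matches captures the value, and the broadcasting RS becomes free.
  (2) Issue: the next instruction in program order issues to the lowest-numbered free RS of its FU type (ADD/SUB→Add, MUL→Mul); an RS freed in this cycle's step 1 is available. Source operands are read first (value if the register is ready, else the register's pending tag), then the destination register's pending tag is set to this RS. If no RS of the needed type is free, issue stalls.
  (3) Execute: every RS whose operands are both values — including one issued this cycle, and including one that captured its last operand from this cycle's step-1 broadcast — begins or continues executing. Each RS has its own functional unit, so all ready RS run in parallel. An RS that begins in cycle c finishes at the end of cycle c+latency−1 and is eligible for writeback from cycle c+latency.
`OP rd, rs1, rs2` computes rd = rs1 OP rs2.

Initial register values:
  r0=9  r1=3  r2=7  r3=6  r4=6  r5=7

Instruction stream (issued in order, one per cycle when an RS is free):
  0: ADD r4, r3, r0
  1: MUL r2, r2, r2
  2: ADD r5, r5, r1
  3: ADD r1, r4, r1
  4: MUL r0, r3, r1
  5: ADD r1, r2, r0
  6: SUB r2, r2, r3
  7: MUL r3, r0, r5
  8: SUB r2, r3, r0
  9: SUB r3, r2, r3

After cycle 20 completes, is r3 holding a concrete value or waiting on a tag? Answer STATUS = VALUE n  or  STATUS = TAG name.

c1: issue ADD r4<-Add1 | r0:9,r1:3,r2:7,r3:6,r4:Add1,r5:7
c2: issue MUL r2<-Mul1 | r0:9,r1:3,r2:Mul1,r3:6,r4:Add1,r5:7
c3: CDB Add1=15; issue ADD r5<-Add1 | r0:9,r1:3,r2:Mul1,r3:6,r4:15,r5:Add1
c4: issue ADD r1<-Add2 | r0:9,r1:Add2,r2:Mul1,r3:6,r4:15,r5:Add1
c5: CDB Add1=10; issue MUL r0<-Mul2 | r0:Mul2,r1:Add2,r2:Mul1,r3:6,r4:15,r5:10
c6: CDB Add2=18; issue ADD r1<-Add1 | r0:Mul2,r1:Add1,r2:Mul1,r3:6,r4:15,r5:10
c7: CDB Mul1=49; issue SUB r2<-Add2 | r0:Mul2,r1:Add1,r2:Add2,r3:6,r4:15,r5:10
c8: issue MUL r3<-Mul1 | r0:Mul2,r1:Add1,r2:Add2,r3:Mul1,r4:15,r5:10
c9: CDB Add2=43; issue SUB r2<-Add2 | r0:Mul2,r1:Add1,r2:Add2,r3:Mul1,r4:15,r5:10
c10: issue SUB r3<-Add3 | r0:Mul2,r1:Add1,r2:Add2,r3:Add3,r4:15,r5:10
c11: CDB Mul2=108 | r0:108,r1:Add1,r2:Add2,r3:Add3,r4:15,r5:10
c12: - | r0:108,r1:Add1,r2:Add2,r3:Add3,r4:15,r5:10
c13: CDB Add1=157 | r0:108,r1:157,r2:Add2,r3:Add3,r4:15,r5:10
c14: - | r0:108,r1:157,r2:Add2,r3:Add3,r4:15,r5:10
c15: - | r0:108,r1:157,r2:Add2,r3:Add3,r4:15,r5:10
c16: CDB Mul1=1080 | r0:108,r1:157,r2:Add2,r3:Add3,r4:15,r5:10
c17: - | r0:108,r1:157,r2:Add2,r3:Add3,r4:15,r5:10
c18: CDB Add2=972 | r0:108,r1:157,r2:972,r3:Add3,r4:15,r5:10
c19: - | r0:108,r1:157,r2:972,r3:Add3,r4:15,r5:10
c20: CDB Add3=-108 | r0:108,r1:157,r2:972,r3:-108,r4:15,r5:10

STATUS = VALUE -108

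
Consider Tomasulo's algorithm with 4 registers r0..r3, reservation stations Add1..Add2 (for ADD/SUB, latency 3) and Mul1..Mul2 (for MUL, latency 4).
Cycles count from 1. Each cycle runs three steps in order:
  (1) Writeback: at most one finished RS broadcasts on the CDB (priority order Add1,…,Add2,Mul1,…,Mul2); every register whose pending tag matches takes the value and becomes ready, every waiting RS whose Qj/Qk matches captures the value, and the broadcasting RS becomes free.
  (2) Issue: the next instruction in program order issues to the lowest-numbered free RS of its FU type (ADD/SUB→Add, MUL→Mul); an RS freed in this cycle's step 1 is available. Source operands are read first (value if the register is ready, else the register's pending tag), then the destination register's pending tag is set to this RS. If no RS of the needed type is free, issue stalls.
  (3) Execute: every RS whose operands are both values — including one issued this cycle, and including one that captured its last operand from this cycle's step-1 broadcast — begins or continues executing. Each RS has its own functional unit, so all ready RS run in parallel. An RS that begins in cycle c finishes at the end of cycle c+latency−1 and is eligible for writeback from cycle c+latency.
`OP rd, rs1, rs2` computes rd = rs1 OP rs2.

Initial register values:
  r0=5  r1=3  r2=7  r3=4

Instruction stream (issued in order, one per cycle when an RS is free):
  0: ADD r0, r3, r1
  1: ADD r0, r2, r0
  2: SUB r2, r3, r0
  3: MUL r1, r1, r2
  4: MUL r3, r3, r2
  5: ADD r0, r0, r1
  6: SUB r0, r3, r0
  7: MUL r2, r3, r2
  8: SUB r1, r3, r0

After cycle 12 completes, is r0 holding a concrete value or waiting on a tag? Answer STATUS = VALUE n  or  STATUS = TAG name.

STATUS = TAG Add1

  c1: issue ADD r0<-Add1  regs: r0:Add1,r1:3,r2:7,r3:4
  c2: issue ADD r0<-Add2  regs: r0:Add2,r1:3,r2:7,r3:4
  c3: stall  regs: r0:Add2,r1:3,r2:7,r3:4
  c4: CDB Add1=7; issue SUB r2<-Add1  regs: r0:Add2,r1:3,r2:Add1,r3:4
  c5: issue MUL r1<-Mul1  regs: r0:Add2,r1:Mul1,r2:Add1,r3:4
  c6: issue MUL r3<-Mul2  regs: r0:Add2,r1:Mul1,r2:Add1,r3:Mul2
  c7: CDB Add2=14; issue ADD r0<-Add2  regs: r0:Add2,r1:Mul1,r2:Add1,r3:Mul2
  c8: stall  regs: r0:Add2,r1:Mul1,r2:Add1,r3:Mul2
  c9: stall  regs: r0:Add2,r1:Mul1,r2:Add1,r3:Mul2
  c10: CDB Add1=-10; issue SUB r0<-Add1  regs: r0:Add1,r1:Mul1,r2:-10,r3:Mul2
  c11: stall  regs: r0:Add1,r1:Mul1,r2:-10,r3:Mul2
  c12: stall  regs: r0:Add1,r1:Mul1,r2:-10,r3:Mul2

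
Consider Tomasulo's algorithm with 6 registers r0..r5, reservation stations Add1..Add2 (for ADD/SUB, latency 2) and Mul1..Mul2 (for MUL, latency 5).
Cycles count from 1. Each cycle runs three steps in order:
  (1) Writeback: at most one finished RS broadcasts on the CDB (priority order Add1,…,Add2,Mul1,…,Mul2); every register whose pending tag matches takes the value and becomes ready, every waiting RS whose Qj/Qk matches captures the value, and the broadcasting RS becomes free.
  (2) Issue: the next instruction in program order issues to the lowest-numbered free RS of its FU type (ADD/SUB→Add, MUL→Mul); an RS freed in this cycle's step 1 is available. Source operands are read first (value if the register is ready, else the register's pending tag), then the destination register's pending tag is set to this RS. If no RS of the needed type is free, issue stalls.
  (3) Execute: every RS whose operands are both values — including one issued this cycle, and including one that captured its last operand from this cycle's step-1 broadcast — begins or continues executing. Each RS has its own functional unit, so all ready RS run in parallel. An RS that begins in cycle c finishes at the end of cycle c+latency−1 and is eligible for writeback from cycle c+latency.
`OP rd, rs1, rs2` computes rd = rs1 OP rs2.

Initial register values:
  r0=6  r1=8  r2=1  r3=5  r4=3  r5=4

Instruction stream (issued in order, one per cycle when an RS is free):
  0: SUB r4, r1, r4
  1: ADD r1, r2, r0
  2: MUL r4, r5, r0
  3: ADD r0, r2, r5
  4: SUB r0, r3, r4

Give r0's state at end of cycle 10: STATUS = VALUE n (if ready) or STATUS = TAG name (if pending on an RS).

STATUS = VALUE -19

c1: issue SUB r4<-Add1 | r0:6,r1:8,r2:1,r3:5,r4:Add1,r5:4
c2: issue ADD r1<-Add2 | r0:6,r1:Add2,r2:1,r3:5,r4:Add1,r5:4
c3: CDB Add1=5; issue MUL r4<-Mul1 | r0:6,r1:Add2,r2:1,r3:5,r4:Mul1,r5:4
c4: CDB Add2=7; issue ADD r0<-Add1 | r0:Add1,r1:7,r2:1,r3:5,r4:Mul1,r5:4
c5: issue SUB r0<-Add2 | r0:Add2,r1:7,r2:1,r3:5,r4:Mul1,r5:4
c6: CDB Add1=5 | r0:Add2,r1:7,r2:1,r3:5,r4:Mul1,r5:4
c7: - | r0:Add2,r1:7,r2:1,r3:5,r4:Mul1,r5:4
c8: CDB Mul1=24 | r0:Add2,r1:7,r2:1,r3:5,r4:24,r5:4
c9: - | r0:Add2,r1:7,r2:1,r3:5,r4:24,r5:4
c10: CDB Add2=-19 | r0:-19,r1:7,r2:1,r3:5,r4:24,r5:4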